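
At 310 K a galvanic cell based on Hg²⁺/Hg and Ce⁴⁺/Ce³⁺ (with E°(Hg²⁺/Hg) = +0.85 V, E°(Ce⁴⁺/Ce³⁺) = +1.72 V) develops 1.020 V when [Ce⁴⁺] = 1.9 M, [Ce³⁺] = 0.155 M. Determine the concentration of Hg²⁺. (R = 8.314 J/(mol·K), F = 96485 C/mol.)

0.002 M

From the Nernst equation, ln Q = nF(E° − E)/RT = 2×96485×(0.87 − 1.020)/(8.314×310) = -11.231, so Q = 1.33 × 10^-5.
With Q = [Hg²⁺]·[Ce³⁺]^2/[Ce⁴⁺]^2 and the known concentrations, [Hg²⁺] in the numerator gives [Hg²⁺] = 0.002 M.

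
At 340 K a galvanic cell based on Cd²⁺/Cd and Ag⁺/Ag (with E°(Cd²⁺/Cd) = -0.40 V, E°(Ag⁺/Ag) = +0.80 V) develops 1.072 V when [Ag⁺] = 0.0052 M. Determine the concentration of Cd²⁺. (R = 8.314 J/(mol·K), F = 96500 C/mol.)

From the Nernst equation, ln Q = nF(E° − E)/RT = 2×96500×(1.20 − 1.072)/(8.314×340) = 8.739, so Q = 6240.
With Q = [Cd²⁺]/[Ag⁺]^2 and the known concentrations, [Cd²⁺] in the numerator gives [Cd²⁺] = 0.17 M.

0.17 M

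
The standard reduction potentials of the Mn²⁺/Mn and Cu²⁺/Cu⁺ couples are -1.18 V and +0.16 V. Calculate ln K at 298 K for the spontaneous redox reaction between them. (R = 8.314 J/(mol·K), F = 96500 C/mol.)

ln K = 104.4

E°_cell = +0.16 − (-1.18) = 1.34 V, with n = 2 electrons transferred.
At equilibrium E = 0, so the Nernst equation gives ln K = nFE°/RT = (2)(96500)(1.34)/((8.314)(298)) = 104.38.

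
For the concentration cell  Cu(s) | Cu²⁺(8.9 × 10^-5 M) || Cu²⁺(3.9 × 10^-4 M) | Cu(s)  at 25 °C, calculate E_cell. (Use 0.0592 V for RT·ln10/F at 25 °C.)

Both half-cells are Cu²⁺/Cu, so E°_cell = 0. The concentrated side is the cathode; the cell reaction moves Cu²⁺ from high to low concentration with n = 2.
Q = [Cu²⁺]_dilute/[Cu²⁺]_conc = 8.9 × 10^-5/3.9 × 10^-4 = 0.228.
E = 0 − (0.0592/2) log Q = −(0.0592/2)(-0.642) = 0.0190 V.

0.019 V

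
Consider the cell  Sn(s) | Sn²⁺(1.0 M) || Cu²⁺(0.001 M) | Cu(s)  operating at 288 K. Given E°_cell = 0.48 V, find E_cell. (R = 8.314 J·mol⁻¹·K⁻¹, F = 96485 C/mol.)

Balancing electrons gives n = 2; the reaction quotient is Q = [Sn²⁺]/[Cu²⁺] = 1000.
E = E° − (RT/nF) ln Q = 0.48 − (8.314×288)/(2×96485) × (6.908) = 0.480 − 0.086 = 0.394 V.

0.394 V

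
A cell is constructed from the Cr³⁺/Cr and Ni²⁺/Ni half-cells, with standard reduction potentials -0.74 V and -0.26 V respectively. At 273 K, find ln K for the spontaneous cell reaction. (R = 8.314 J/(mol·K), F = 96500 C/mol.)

ln K = 122.4

E°_cell = -0.26 − (-0.74) = 0.48 V, with n = 6 electrons transferred.
At equilibrium E = 0, so the Nernst equation gives ln K = nFE°/RT = (6)(96500)(0.48)/((8.314)(273)) = 122.45.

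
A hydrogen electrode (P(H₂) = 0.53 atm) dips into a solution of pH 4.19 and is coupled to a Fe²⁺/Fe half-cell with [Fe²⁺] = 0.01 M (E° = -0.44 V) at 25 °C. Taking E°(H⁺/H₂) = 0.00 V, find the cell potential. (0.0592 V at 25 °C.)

The hydrogen couple is the cathode, so E°_cell = 0.44 V; n = 2.
[H⁺] = 10^(−4.19) = 6.5 × 10^-5 M, and Q = [Fe²⁺]·P(H₂) / [H⁺]^2 = 1.27 × 10^6.
E = E° − (0.0592/2) log Q = 0.44 − (0.0592/2)(6.104) = 0.259 V.

0.26 V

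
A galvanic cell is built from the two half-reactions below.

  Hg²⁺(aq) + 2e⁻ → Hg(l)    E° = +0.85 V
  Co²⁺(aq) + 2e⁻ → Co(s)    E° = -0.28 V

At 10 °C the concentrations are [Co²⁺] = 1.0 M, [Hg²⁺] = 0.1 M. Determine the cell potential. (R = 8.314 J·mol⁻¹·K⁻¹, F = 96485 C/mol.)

The Hg²⁺/Hg couple has the higher reduction potential and acts as the cathode, so E°_cell = +0.85 − (-0.28) = 1.13 V.
Balancing electrons gives n = 2; the reaction quotient is Q = [Co²⁺]/[Hg²⁺] = 10.0.
E = E° − (RT/nF) ln Q = 1.13 − (8.314×283)/(2×96485) × (2.303) = 1.130 − 0.028 = 1.102 V.

1.10 V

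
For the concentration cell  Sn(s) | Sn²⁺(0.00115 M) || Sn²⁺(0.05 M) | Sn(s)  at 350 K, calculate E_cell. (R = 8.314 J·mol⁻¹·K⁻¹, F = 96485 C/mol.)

Both half-cells are Sn²⁺/Sn, so E°_cell = 0. The concentrated side is the cathode; the cell reaction moves Sn²⁺ from high to low concentration with n = 2.
Q = [Sn²⁺]_dilute/[Sn²⁺]_conc = 0.00115/0.05 = 0.0230.
E = 0 − (RT/nF) ln Q = −((8.314×350)/(2×96485))(-3.772) = 0.0569 V.

0.057 V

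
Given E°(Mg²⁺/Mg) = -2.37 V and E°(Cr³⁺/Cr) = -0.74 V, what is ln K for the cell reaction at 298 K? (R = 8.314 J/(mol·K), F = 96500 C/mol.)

ln K = 380.9

E°_cell = -0.74 − (-2.37) = 1.63 V, with n = 6 electrons transferred.
At equilibrium E = 0, so the Nernst equation gives ln K = nFE°/RT = (6)(96500)(1.63)/((8.314)(298)) = 380.93.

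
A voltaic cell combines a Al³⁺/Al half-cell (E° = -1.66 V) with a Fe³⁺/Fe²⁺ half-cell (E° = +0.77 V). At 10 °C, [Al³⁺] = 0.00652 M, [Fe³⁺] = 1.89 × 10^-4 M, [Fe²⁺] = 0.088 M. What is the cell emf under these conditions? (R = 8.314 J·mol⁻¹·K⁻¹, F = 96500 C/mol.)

2.32 V

The Fe³⁺/Fe²⁺ couple has the higher reduction potential and acts as the cathode, so E°_cell = +0.77 − (-1.66) = 2.43 V.
Balancing electrons gives n = 3; the reaction quotient is Q = [Al³⁺]·[Fe²⁺]^3/[Fe³⁺]^3 = 6.58 × 10^5.
E = E° − (RT/nF) ln Q = 2.43 − (8.314×283)/(3×96500) × (13.397) = 2.430 − 0.109 = 2.321 V.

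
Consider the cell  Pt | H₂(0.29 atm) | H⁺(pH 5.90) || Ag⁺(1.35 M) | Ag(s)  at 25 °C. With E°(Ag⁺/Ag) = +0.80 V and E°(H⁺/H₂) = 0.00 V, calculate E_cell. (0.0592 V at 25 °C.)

The Ag⁺/Ag couple is the cathode, so E°_cell = 0.80 V; n = 2.
[H⁺] = 10^(−5.90) = 1.3 × 10^-6 M, and Q = [H⁺]^2 / ([Ag⁺]^2·P(H₂)) = 3 × 10^-12.
E = E° − (0.0592/2) log Q = 0.80 − (0.0592/2)(-11.523) = 1.141 V.

1.14 V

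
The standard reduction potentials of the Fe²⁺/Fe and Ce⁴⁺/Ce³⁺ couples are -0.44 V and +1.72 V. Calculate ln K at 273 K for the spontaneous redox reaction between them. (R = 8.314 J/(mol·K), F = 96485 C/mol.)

ln K = 183.6

E°_cell = +1.72 − (-0.44) = 2.16 V, with n = 2 electrons transferred.
At equilibrium E = 0, so the Nernst equation gives ln K = nFE°/RT = (2)(96485)(2.16)/((8.314)(273)) = 183.64.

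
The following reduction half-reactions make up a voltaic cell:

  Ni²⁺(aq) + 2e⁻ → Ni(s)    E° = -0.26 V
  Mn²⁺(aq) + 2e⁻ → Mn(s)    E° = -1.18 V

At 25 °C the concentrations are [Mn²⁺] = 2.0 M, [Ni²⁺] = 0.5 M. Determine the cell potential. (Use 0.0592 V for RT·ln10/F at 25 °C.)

The Ni²⁺/Ni couple has the higher reduction potential and acts as the cathode, so E°_cell = -0.26 − (-1.18) = 0.92 V.
Balancing electrons gives n = 2; the reaction quotient is Q = [Mn²⁺]/[Ni²⁺] = 4.00.
At 25 °C, E = E° − (0.0592/n) log Q = 0.92 − (0.0592/2)(0.602) = 0.920 − 0.018 = 0.902 V.

0.902 V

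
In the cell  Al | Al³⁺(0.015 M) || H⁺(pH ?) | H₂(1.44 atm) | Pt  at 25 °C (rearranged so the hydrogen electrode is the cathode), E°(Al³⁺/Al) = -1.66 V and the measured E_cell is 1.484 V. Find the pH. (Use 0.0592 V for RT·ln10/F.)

E°_cell = 1.66 V and n = 6.
log Q = n(E° − E)/0.0592 = 6×(1.66 − 1.484)/0.0592 = 17.838.
With Q = [Al³⁺]^2·P(H₂)^3 / [H⁺]^6, solving for [H⁺] gives log[H⁺] = -3.502, so pH = 3.50.

pH = 3.50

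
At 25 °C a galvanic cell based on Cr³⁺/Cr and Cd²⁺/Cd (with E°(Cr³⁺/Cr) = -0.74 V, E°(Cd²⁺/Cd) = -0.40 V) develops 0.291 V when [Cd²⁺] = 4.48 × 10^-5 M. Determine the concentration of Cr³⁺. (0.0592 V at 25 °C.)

From the Nernst equation, log Q = n(E° − E)/0.0592 = 6(0.34 − 0.291)/0.0592 = 4.966, so Q = 9.25 × 10^4.
With Q = [Cr³⁺]^2/[Cd²⁺]^3 and the known concentrations, [Cr³⁺]^2 in the numerator gives [Cr³⁺] = 9.1 × 10^-5 M.

9.1 × 10^-5 M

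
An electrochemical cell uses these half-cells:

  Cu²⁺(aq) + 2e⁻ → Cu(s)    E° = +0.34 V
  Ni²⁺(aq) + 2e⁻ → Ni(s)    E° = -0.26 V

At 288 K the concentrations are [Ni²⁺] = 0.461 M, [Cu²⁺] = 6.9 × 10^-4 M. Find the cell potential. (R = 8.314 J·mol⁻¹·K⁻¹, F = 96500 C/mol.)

0.519 V

The Cu²⁺/Cu couple has the higher reduction potential and acts as the cathode, so E°_cell = +0.34 − (-0.26) = 0.60 V.
Balancing electrons gives n = 2; the reaction quotient is Q = [Ni²⁺]/[Cu²⁺] = 668.
E = E° − (RT/nF) ln Q = 0.60 − (8.314×288)/(2×96500) × (6.504) = 0.600 − 0.081 = 0.519 V.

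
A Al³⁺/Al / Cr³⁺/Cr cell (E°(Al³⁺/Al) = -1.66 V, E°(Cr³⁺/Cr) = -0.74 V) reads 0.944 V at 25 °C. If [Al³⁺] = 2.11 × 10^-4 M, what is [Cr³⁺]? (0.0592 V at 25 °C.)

0.0035 M

From the Nernst equation, log Q = n(E° − E)/0.0592 = 3(0.92 − 0.944)/0.0592 = -1.216, so Q = 0.0608.
With Q = [Al³⁺]/[Cr³⁺] and the known concentrations, [Cr³⁺] in the denominator gives [Cr³⁺] = 0.0035 M.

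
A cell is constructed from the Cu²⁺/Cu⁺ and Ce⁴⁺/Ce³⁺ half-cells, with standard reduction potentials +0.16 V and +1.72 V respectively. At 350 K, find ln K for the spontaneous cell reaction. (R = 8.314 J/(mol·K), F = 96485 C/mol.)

ln K = 51.7

E°_cell = +1.72 − (+0.16) = 1.56 V, with n = 1 electron transferred.
At equilibrium E = 0, so the Nernst equation gives ln K = nFE°/RT = (1)(96485)(1.56)/((8.314)(350)) = 51.73.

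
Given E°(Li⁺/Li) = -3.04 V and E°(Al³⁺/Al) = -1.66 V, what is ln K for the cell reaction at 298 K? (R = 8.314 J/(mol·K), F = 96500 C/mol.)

ln K = 161.3

E°_cell = -1.66 − (-3.04) = 1.38 V, with n = 3 electrons transferred.
At equilibrium E = 0, so the Nernst equation gives ln K = nFE°/RT = (3)(96500)(1.38)/((8.314)(298)) = 161.25.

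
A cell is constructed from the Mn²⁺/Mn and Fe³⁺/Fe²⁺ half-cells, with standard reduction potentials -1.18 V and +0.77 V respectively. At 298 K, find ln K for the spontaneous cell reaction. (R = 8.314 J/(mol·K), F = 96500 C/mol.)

E°_cell = +0.77 − (-1.18) = 1.95 V, with n = 2 electrons transferred.
At equilibrium E = 0, so the Nernst equation gives ln K = nFE°/RT = (2)(96500)(1.95)/((8.314)(298)) = 151.90.

ln K = 151.9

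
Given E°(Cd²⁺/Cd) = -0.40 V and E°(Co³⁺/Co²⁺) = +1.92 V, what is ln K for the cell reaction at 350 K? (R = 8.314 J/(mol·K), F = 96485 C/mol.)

E°_cell = +1.92 − (-0.40) = 2.32 V, with n = 2 electrons transferred.
At equilibrium E = 0, so the Nernst equation gives ln K = nFE°/RT = (2)(96485)(2.32)/((8.314)(350)) = 153.85.

ln K = 153.9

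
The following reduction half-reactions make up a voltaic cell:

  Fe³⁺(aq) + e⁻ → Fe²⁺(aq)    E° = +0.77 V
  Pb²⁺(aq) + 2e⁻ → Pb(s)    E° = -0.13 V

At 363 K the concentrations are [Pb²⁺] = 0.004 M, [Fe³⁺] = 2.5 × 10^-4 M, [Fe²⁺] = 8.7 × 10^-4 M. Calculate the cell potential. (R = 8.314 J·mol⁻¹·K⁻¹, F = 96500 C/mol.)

0.947 V

The Fe³⁺/Fe²⁺ couple has the higher reduction potential and acts as the cathode, so E°_cell = +0.77 − (-0.13) = 0.90 V.
Balancing electrons gives n = 2; the reaction quotient is Q = [Pb²⁺]·[Fe²⁺]^2/[Fe³⁺]^2 = 0.0484.
E = E° − (RT/nF) ln Q = 0.90 − (8.314×363)/(2×96500) × (-3.027) = 0.900 + 0.047 = 0.947 V.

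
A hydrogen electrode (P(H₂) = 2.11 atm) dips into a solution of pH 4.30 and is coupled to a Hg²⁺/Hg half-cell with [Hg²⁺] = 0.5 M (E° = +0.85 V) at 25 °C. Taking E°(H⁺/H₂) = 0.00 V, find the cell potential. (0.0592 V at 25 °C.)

1.11 V

The Hg²⁺/Hg couple is the cathode, so E°_cell = 0.85 V; n = 2.
[H⁺] = 10^(−4.30) = 5 × 10^-5 M, and Q = [H⁺]^2 / ([Hg²⁺]·P(H₂)) = 2.38 × 10^-9.
E = E° − (0.0592/2) log Q = 0.85 − (0.0592/2)(-8.623) = 1.105 V.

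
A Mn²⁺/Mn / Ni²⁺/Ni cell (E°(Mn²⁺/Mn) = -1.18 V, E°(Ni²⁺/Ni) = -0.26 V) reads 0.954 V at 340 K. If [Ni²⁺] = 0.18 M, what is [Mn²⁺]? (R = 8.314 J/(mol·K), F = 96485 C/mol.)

From the Nernst equation, ln Q = nF(E° − E)/RT = 2×96485×(0.92 − 0.954)/(8.314×340) = -2.321, so Q = 0.0982.
With Q = [Mn²⁺]/[Ni²⁺] and the known concentrations, [Mn²⁺] in the numerator gives [Mn²⁺] = 0.018 M.

0.018 M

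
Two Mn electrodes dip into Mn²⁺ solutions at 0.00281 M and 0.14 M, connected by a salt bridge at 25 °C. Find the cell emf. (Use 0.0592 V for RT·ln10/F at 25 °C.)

0.050 V

Both half-cells are Mn²⁺/Mn, so E°_cell = 0. The concentrated side is the cathode; the cell reaction moves Mn²⁺ from high to low concentration with n = 2.
Q = [Mn²⁺]_dilute/[Mn²⁺]_conc = 0.00281/0.14 = 0.0201.
E = 0 − (0.0592/2) log Q = −(0.0592/2)(-1.697) = 0.0502 V.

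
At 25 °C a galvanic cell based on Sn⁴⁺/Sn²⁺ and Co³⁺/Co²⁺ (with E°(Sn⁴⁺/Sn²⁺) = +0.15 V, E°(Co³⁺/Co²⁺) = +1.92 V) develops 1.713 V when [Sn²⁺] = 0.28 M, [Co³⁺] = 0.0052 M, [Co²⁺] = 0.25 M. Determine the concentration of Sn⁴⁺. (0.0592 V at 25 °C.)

0.01 M

From the Nernst equation, log Q = n(E° − E)/0.0592 = 2(1.77 − 1.713)/0.0592 = 1.926, so Q = 84.3.
With Q = [Sn⁴⁺]·[Co²⁺]^2/([Sn²⁺]·[Co³⁺]^2) and the known concentrations, [Sn⁴⁺] in the numerator gives [Sn⁴⁺] = 0.01 M.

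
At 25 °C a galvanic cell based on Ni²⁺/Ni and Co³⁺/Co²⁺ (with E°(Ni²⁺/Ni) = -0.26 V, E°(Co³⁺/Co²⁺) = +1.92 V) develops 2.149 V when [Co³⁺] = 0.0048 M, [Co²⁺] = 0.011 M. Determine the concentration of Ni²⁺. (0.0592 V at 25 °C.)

From the Nernst equation, log Q = n(E° − E)/0.0592 = 2(2.18 − 2.149)/0.0592 = 1.047, so Q = 11.2.
With Q = [Ni²⁺]·[Co²⁺]^2/[Co³⁺]^2 and the known concentrations, [Ni²⁺] in the numerator gives [Ni²⁺] = 2.1 M.

2.1 M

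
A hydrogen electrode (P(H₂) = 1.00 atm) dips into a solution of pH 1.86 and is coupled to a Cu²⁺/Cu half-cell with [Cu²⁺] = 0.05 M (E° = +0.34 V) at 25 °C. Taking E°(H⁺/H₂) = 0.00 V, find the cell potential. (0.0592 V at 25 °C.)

0.41 V

The Cu²⁺/Cu couple is the cathode, so E°_cell = 0.34 V; n = 2.
[H⁺] = 10^(−1.86) = 0.014 M, and Q = [H⁺]^2 / ([Cu²⁺]·P(H₂)) = 0.00381.
E = E° − (0.0592/2) log Q = 0.34 − (0.0592/2)(-2.419) = 0.412 V.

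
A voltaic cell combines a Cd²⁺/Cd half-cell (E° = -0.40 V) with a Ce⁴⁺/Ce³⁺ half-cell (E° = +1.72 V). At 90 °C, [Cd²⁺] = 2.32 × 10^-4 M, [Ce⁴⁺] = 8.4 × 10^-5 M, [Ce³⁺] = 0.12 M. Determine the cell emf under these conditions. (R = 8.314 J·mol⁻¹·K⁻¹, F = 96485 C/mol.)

The Ce⁴⁺/Ce³⁺ couple has the higher reduction potential and acts as the cathode, so E°_cell = +1.72 − (-0.40) = 2.12 V.
Balancing electrons gives n = 2; the reaction quotient is Q = [Cd²⁺]·[Ce³⁺]^2/[Ce⁴⁺]^2 = 473.
E = E° − (RT/nF) ln Q = 2.12 − (8.314×363)/(2×96485) × (6.160) = 2.120 − 0.096 = 2.024 V.

2.02 V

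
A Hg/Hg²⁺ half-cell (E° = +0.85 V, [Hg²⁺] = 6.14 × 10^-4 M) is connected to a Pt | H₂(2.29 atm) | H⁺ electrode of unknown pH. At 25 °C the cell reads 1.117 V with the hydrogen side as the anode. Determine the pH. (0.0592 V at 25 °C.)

pH = 5.94

E°_cell = 0.85 V and n = 2.
log Q = n(E° − E)/0.0592 = 2×(0.85 − 1.117)/0.0592 = -9.020.
With Q = [H⁺]^2 / ([Hg²⁺]·P(H₂)), solving for [H⁺] gives log[H⁺] = -5.936, so pH = 5.94.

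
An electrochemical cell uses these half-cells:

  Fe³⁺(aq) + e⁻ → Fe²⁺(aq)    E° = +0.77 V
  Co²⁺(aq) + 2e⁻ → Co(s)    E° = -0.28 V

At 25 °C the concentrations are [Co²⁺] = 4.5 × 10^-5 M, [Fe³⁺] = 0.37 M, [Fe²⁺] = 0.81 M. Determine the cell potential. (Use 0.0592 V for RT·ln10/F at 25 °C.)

The Fe³⁺/Fe²⁺ couple has the higher reduction potential and acts as the cathode, so E°_cell = +0.77 − (-0.28) = 1.05 V.
Balancing electrons gives n = 2; the reaction quotient is Q = [Co²⁺]·[Fe²⁺]^2/[Fe³⁺]^2 = 2.16 × 10^-4.
At 25 °C, E = E° − (0.0592/n) log Q = 1.05 − (0.0592/2)(-3.666) = 1.050 + 0.109 = 1.159 V.

1.16 V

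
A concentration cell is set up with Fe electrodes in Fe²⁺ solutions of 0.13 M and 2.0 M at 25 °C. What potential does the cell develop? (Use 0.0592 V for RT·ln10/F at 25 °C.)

0.035 V

Both half-cells are Fe²⁺/Fe, so E°_cell = 0. The concentrated side is the cathode; the cell reaction moves Fe²⁺ from high to low concentration with n = 2.
Q = [Fe²⁺]_dilute/[Fe²⁺]_conc = 0.13/2.0 = 0.0650.
E = 0 − (0.0592/2) log Q = −(0.0592/2)(-1.187) = 0.0351 V.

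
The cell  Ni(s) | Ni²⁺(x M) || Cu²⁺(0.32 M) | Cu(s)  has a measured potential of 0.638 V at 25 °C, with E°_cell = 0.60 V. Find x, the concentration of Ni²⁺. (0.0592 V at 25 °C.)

0.017 M

From the Nernst equation, log Q = n(E° − E)/0.0592 = 2(0.60 − 0.638)/0.0592 = -1.284, so Q = 0.0520.
With Q = [Ni²⁺]/[Cu²⁺] and the known concentrations, [Ni²⁺] in the numerator gives [Ni²⁺] = 0.017 M.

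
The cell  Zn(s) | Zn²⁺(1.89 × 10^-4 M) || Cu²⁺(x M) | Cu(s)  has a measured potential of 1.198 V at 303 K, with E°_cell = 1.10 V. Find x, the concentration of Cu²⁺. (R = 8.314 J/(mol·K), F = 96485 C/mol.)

From the Nernst equation, ln Q = nF(E° − E)/RT = 2×96485×(1.10 − 1.198)/(8.314×303) = -7.507, so Q = 5.49 × 10^-4.
With Q = [Zn²⁺]/[Cu²⁺] and the known concentrations, [Cu²⁺] in the denominator gives [Cu²⁺] = 0.34 M.

0.34 M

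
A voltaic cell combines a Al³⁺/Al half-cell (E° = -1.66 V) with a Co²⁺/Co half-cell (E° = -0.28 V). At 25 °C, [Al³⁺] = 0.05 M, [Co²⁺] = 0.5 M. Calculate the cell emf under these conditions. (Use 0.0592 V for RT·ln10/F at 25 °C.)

1.40 V

The Co²⁺/Co couple has the higher reduction potential and acts as the cathode, so E°_cell = -0.28 − (-1.66) = 1.38 V.
Balancing electrons gives n = 6; the reaction quotient is Q = [Al³⁺]^2/[Co²⁺]^3 = 0.0200.
At 25 °C, E = E° − (0.0592/n) log Q = 1.38 − (0.0592/6)(-1.699) = 1.380 + 0.017 = 1.397 V.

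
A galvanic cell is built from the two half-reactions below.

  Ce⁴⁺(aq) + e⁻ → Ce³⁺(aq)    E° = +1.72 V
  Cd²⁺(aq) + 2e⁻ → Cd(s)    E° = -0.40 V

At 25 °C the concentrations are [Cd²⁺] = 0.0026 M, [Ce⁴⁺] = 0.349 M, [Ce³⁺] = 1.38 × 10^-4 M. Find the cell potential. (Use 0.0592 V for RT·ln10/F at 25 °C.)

The Ce⁴⁺/Ce³⁺ couple has the higher reduction potential and acts as the cathode, so E°_cell = +1.72 − (-0.40) = 2.12 V.
Balancing electrons gives n = 2; the reaction quotient is Q = [Cd²⁺]·[Ce³⁺]^2/[Ce⁴⁺]^2 = 4.07 × 10^-10.
At 25 °C, E = E° − (0.0592/n) log Q = 2.12 − (0.0592/2)(-9.391) = 2.120 + 0.278 = 2.398 V.

2.40 V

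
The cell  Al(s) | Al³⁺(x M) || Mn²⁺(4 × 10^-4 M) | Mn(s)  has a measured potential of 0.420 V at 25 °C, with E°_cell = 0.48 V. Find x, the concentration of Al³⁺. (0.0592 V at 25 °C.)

From the Nernst equation, log Q = n(E° − E)/0.0592 = 6(0.48 − 0.420)/0.0592 = 6.081, so Q = 1.21 × 10^6.
With Q = [Al³⁺]^2/[Mn²⁺]^3 and the known concentrations, [Al³⁺]^2 in the numerator gives [Al³⁺] = 0.0088 M.

0.0088 M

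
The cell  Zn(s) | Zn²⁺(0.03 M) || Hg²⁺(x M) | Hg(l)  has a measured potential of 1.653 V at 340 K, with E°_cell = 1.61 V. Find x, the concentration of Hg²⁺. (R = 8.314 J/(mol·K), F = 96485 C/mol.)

From the Nernst equation, ln Q = nF(E° − E)/RT = 2×96485×(1.61 − 1.653)/(8.314×340) = -2.935, so Q = 0.0531.
With Q = [Zn²⁺]/[Hg²⁺] and the known concentrations, [Hg²⁺] in the denominator gives [Hg²⁺] = 0.56 M.

0.56 M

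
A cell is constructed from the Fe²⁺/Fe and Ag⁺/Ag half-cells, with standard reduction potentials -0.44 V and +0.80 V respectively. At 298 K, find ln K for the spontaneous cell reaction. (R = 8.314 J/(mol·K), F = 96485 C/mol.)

E°_cell = +0.80 − (-0.44) = 1.24 V, with n = 2 electrons transferred.
At equilibrium E = 0, so the Nernst equation gives ln K = nFE°/RT = (2)(96485)(1.24)/((8.314)(298)) = 96.58.

ln K = 96.6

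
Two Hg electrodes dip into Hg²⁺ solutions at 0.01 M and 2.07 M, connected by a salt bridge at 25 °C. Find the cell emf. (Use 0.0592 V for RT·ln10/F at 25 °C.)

0.069 V

Both half-cells are Hg²⁺/Hg, so E°_cell = 0. The concentrated side is the cathode; the cell reaction moves Hg²⁺ from high to low concentration with n = 2.
Q = [Hg²⁺]_dilute/[Hg²⁺]_conc = 0.01/2.07 = 0.00483.
E = 0 − (0.0592/2) log Q = −(0.0592/2)(-2.316) = 0.0686 V.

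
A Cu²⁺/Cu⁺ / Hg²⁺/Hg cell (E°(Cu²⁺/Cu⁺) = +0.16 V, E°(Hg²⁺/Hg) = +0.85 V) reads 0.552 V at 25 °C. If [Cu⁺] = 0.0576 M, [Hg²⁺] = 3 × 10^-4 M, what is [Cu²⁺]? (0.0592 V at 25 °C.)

0.21 M

From the Nernst equation, log Q = n(E° − E)/0.0592 = 2(0.69 − 0.552)/0.0592 = 4.662, so Q = 4.59 × 10^4.
With Q = [Cu²⁺]^2/([Cu⁺]^2·[Hg²⁺]) and the known concentrations, [Cu²⁺]^2 in the numerator gives [Cu²⁺] = 0.21 M.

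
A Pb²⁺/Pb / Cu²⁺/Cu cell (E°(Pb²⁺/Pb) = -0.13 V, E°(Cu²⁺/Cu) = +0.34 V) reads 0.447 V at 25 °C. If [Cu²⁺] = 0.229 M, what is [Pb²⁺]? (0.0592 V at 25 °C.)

From the Nernst equation, log Q = n(E° − E)/0.0592 = 2(0.47 − 0.447)/0.0592 = 0.777, so Q = 5.98.
With Q = [Pb²⁺]/[Cu²⁺] and the known concentrations, [Pb²⁺] in the numerator gives [Pb²⁺] = 1.4 M.

1.4 M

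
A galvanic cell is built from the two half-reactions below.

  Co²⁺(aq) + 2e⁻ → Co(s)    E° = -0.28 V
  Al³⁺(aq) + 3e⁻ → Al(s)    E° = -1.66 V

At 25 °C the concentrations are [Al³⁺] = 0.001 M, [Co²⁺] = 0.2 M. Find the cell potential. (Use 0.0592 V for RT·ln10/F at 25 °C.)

1.42 V

The Co²⁺/Co couple has the higher reduction potential and acts as the cathode, so E°_cell = -0.28 − (-1.66) = 1.38 V.
Balancing electrons gives n = 6; the reaction quotient is Q = [Al³⁺]^2/[Co²⁺]^3 = 1.25 × 10^-4.
At 25 °C, E = E° − (0.0592/n) log Q = 1.38 − (0.0592/6)(-3.903) = 1.380 + 0.039 = 1.419 V.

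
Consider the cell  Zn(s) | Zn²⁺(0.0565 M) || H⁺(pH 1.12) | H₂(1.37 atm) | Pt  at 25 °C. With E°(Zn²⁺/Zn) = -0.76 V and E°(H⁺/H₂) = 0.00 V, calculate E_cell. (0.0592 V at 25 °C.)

0.73 V

The hydrogen couple is the cathode, so E°_cell = 0.76 V; n = 2.
[H⁺] = 10^(−1.12) = 0.076 M, and Q = [Zn²⁺]·P(H₂) / [H⁺]^2 = 13.5.
E = E° − (0.0592/2) log Q = 0.76 − (0.0592/2)(1.129) = 0.727 V.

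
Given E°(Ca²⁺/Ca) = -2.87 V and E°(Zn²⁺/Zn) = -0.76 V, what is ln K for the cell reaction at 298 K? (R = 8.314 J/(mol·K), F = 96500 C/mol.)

ln K = 164.4

E°_cell = -0.76 − (-2.87) = 2.11 V, with n = 2 electrons transferred.
At equilibrium E = 0, so the Nernst equation gives ln K = nFE°/RT = (2)(96500)(2.11)/((8.314)(298)) = 164.37.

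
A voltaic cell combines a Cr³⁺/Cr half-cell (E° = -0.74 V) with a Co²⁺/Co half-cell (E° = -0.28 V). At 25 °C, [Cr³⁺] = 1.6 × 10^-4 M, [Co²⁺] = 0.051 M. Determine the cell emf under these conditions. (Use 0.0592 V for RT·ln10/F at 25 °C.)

0.497 V

The Co²⁺/Co couple has the higher reduction potential and acts as the cathode, so E°_cell = -0.28 − (-0.74) = 0.46 V.
Balancing electrons gives n = 6; the reaction quotient is Q = [Cr³⁺]^2/[Co²⁺]^3 = 1.93 × 10^-4.
At 25 °C, E = E° − (0.0592/n) log Q = 0.46 − (0.0592/6)(-3.714) = 0.460 + 0.037 = 0.497 V.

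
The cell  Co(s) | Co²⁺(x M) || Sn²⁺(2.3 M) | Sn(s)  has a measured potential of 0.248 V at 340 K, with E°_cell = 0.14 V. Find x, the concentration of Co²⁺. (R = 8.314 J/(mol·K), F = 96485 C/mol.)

0.0014 M

From the Nernst equation, ln Q = nF(E° − E)/RT = 2×96485×(0.14 − 0.248)/(8.314×340) = -7.373, so Q = 6.28 × 10^-4.
With Q = [Co²⁺]/[Sn²⁺] and the known concentrations, [Co²⁺] in the numerator gives [Co²⁺] = 0.0014 M.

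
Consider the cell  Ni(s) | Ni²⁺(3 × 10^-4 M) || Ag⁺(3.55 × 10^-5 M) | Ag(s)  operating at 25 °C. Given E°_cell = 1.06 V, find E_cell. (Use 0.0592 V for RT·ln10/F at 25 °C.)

0.901 V

Balancing electrons gives n = 2; the reaction quotient is Q = [Ni²⁺]/[Ag⁺]^2 = 2.38 × 10^5.
At 25 °C, E = E° − (0.0592/n) log Q = 1.06 − (0.0592/2)(5.377) = 1.060 − 0.159 = 0.901 V.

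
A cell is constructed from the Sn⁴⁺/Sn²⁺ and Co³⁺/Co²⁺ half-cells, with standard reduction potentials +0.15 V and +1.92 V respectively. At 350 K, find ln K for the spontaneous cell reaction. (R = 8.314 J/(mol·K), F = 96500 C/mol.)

E°_cell = +1.92 − (+0.15) = 1.77 V, with n = 2 electrons transferred.
At equilibrium E = 0, so the Nernst equation gives ln K = nFE°/RT = (2)(96500)(1.77)/((8.314)(350)) = 117.40.

ln K = 117.4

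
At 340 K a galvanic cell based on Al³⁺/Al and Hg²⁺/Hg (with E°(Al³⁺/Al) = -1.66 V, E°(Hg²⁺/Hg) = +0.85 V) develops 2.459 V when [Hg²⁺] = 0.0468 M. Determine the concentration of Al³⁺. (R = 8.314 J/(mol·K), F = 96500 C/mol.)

From the Nernst equation, ln Q = nF(E° − E)/RT = 6×96500×(2.51 − 2.459)/(8.314×340) = 10.446, so Q = 3.44 × 10^4.
With Q = [Al³⁺]^2/[Hg²⁺]^3 and the known concentrations, [Al³⁺]^2 in the numerator gives [Al³⁺] = 1.9 M.

1.9 M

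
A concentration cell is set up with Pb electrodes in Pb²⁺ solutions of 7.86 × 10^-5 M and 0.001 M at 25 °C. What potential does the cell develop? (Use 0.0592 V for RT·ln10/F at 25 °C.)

0.033 V

Both half-cells are Pb²⁺/Pb, so E°_cell = 0. The concentrated side is the cathode; the cell reaction moves Pb²⁺ from high to low concentration with n = 2.
Q = [Pb²⁺]_dilute/[Pb²⁺]_conc = 7.86 × 10^-5/0.001 = 0.0786.
E = 0 − (0.0592/2) log Q = −(0.0592/2)(-1.105) = 0.0327 V.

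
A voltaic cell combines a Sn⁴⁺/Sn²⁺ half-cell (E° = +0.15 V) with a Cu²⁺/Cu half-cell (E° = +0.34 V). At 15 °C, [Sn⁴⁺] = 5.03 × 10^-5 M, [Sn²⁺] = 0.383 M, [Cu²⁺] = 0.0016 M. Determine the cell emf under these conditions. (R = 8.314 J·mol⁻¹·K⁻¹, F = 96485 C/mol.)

0.221 V

The Cu²⁺/Cu couple has the higher reduction potential and acts as the cathode, so E°_cell = +0.34 − (+0.15) = 0.19 V.
Balancing electrons gives n = 2; the reaction quotient is Q = [Sn⁴⁺]/([Sn²⁺]·[Cu²⁺]) = 0.0821.
E = E° − (RT/nF) ln Q = 0.19 − (8.314×288)/(2×96485) × (-2.500) = 0.190 + 0.031 = 0.221 V.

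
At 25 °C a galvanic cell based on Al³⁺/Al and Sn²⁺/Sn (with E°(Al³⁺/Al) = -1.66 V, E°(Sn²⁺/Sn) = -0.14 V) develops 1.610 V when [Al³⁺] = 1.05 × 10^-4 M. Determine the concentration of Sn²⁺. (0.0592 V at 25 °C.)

From the Nernst equation, log Q = n(E° − E)/0.0592 = 6(1.52 − 1.610)/0.0592 = -9.122, so Q = 7.56 × 10^-10.
With Q = [Al³⁺]^2/[Sn²⁺]^3 and the known concentrations, [Sn²⁺]^3 in the denominator gives [Sn²⁺] = 2.4 M.

2.4 M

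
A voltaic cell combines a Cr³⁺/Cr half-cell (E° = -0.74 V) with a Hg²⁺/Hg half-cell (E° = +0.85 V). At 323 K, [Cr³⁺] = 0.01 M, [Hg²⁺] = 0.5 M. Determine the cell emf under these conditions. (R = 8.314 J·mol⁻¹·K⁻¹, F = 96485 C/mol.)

The Hg²⁺/Hg couple has the higher reduction potential and acts as the cathode, so E°_cell = +0.85 − (-0.74) = 1.59 V.
Balancing electrons gives n = 6; the reaction quotient is Q = [Cr³⁺]^2/[Hg²⁺]^3 = 8 × 10^-4.
E = E° − (RT/nF) ln Q = 1.59 − (8.314×323)/(6×96485) × (-7.131) = 1.590 + 0.033 = 1.623 V.

1.62 V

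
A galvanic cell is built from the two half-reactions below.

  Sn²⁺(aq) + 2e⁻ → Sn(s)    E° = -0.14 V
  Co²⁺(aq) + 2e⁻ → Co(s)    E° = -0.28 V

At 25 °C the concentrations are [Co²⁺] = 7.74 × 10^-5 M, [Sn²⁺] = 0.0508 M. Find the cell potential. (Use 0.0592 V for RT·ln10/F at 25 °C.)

0.223 V

The Sn²⁺/Sn couple has the higher reduction potential and acts as the cathode, so E°_cell = -0.14 − (-0.28) = 0.14 V.
Balancing electrons gives n = 2; the reaction quotient is Q = [Co²⁺]/[Sn²⁺] = 0.00152.
At 25 °C, E = E° − (0.0592/n) log Q = 0.14 − (0.0592/2)(-2.817) = 0.140 + 0.083 = 0.223 V.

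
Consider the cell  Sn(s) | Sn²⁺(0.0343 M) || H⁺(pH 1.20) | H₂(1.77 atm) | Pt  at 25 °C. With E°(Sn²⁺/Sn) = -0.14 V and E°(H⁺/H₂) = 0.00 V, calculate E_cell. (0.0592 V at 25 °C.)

The hydrogen couple is the cathode, so E°_cell = 0.14 V; n = 2.
[H⁺] = 10^(−1.20) = 0.063 M, and Q = [Sn²⁺]·P(H₂) / [H⁺]^2 = 15.2.
E = E° − (0.0592/2) log Q = 0.14 − (0.0592/2)(1.183) = 0.105 V.

0.10 V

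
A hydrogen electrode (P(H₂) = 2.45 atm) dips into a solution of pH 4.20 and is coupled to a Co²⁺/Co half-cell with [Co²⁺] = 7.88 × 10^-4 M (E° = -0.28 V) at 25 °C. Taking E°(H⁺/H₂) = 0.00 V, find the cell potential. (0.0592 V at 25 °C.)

The hydrogen couple is the cathode, so E°_cell = 0.28 V; n = 2.
[H⁺] = 10^(−4.20) = 6.3 × 10^-5 M, and Q = [Co²⁺]·P(H₂) / [H⁺]^2 = 4.85 × 10^5.
E = E° − (0.0592/2) log Q = 0.28 − (0.0592/2)(5.686) = 0.112 V.

0.11 V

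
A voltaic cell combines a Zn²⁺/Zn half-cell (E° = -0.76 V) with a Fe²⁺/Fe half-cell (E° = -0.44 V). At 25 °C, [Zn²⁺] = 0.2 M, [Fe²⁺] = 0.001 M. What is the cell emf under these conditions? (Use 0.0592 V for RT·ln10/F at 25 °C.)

0.252 V

The Fe²⁺/Fe couple has the higher reduction potential and acts as the cathode, so E°_cell = -0.44 − (-0.76) = 0.32 V.
Balancing electrons gives n = 2; the reaction quotient is Q = [Zn²⁺]/[Fe²⁺] = 200.
At 25 °C, E = E° − (0.0592/n) log Q = 0.32 − (0.0592/2)(2.301) = 0.320 − 0.068 = 0.252 V.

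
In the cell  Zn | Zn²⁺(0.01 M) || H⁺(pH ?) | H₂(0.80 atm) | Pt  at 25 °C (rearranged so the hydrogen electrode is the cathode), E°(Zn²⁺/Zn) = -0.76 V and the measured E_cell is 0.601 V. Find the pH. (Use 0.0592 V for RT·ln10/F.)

pH = 3.73

E°_cell = 0.76 V and n = 2.
log Q = n(E° − E)/0.0592 = 2×(0.76 − 0.601)/0.0592 = 5.372.
With Q = [Zn²⁺]·P(H₂) / [H⁺]^2, solving for [H⁺] gives log[H⁺] = -3.734, so pH = 3.73.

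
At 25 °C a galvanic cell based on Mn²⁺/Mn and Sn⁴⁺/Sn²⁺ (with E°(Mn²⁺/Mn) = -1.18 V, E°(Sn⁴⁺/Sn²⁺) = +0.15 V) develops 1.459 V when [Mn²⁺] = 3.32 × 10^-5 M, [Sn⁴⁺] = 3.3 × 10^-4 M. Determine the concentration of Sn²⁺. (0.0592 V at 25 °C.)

From the Nernst equation, log Q = n(E° − E)/0.0592 = 2(1.33 − 1.459)/0.0592 = -4.358, so Q = 4.38 × 10^-5.
With Q = [Mn²⁺]·[Sn²⁺]/[Sn⁴⁺] and the known concentrations, [Sn²⁺] in the numerator gives [Sn²⁺] = 4.4 × 10^-4 M.

4.4 × 10^-4 M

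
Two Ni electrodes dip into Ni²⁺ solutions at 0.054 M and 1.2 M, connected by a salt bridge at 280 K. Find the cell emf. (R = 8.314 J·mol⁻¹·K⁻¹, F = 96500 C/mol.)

Both half-cells are Ni²⁺/Ni, so E°_cell = 0. The concentrated side is the cathode; the cell reaction moves Ni²⁺ from high to low concentration with n = 2.
Q = [Ni²⁺]_dilute/[Ni²⁺]_conc = 0.054/1.2 = 0.0450.
E = 0 − (RT/nF) ln Q = −((8.314×280)/(2×96500))(-3.101) = 0.0374 V.

0.037 V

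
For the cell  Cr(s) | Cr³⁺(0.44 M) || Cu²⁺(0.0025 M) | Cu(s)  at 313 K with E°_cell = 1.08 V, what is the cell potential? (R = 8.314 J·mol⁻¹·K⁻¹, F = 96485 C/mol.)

1.01 V

Balancing electrons gives n = 6; the reaction quotient is Q = [Cr³⁺]^2/[Cu²⁺]^3 = 1.24 × 10^7.
E = E° − (RT/nF) ln Q = 1.08 − (8.314×313)/(6×96485) × (16.332) = 1.080 − 0.073 = 1.007 V.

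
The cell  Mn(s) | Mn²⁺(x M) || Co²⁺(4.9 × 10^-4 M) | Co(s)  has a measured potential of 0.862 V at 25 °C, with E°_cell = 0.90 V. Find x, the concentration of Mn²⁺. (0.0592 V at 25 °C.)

0.0094 M

From the Nernst equation, log Q = n(E° − E)/0.0592 = 2(0.90 − 0.862)/0.0592 = 1.284, so Q = 19.2.
With Q = [Mn²⁺]/[Co²⁺] and the known concentrations, [Mn²⁺] in the numerator gives [Mn²⁺] = 0.0094 M.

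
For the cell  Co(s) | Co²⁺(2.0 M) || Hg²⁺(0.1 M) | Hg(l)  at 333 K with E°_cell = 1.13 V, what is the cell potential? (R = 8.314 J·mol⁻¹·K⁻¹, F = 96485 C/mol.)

Balancing electrons gives n = 2; the reaction quotient is Q = [Co²⁺]/[Hg²⁺] = 20.0.
E = E° − (RT/nF) ln Q = 1.13 − (8.314×333)/(2×96485) × (2.996) = 1.130 − 0.043 = 1.087 V.

1.09 V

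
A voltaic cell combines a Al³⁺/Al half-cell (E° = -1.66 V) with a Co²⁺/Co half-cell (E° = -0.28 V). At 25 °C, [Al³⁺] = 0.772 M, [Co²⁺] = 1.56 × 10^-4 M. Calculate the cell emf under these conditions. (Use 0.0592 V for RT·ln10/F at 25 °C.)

1.27 V

The Co²⁺/Co couple has the higher reduction potential and acts as the cathode, so E°_cell = -0.28 − (-1.66) = 1.38 V.
Balancing electrons gives n = 6; the reaction quotient is Q = [Al³⁺]^2/[Co²⁺]^3 = 1.57 × 10^11.
At 25 °C, E = E° − (0.0592/n) log Q = 1.38 − (0.0592/6)(11.196) = 1.380 − 0.110 = 1.270 V.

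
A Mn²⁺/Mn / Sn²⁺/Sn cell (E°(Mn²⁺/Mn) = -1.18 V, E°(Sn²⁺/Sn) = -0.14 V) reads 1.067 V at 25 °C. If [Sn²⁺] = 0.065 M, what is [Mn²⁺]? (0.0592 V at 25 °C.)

0.008 M

From the Nernst equation, log Q = n(E° − E)/0.0592 = 2(1.04 − 1.067)/0.0592 = -0.912, so Q = 0.122.
With Q = [Mn²⁺]/[Sn²⁺] and the known concentrations, [Mn²⁺] in the numerator gives [Mn²⁺] = 0.008 M.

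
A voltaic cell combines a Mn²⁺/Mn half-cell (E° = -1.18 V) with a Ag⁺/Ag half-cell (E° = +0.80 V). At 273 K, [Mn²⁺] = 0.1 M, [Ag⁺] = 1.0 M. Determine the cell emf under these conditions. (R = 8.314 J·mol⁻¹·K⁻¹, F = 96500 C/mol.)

The Ag⁺/Ag couple has the higher reduction potential and acts as the cathode, so E°_cell = +0.80 − (-1.18) = 1.98 V.
Balancing electrons gives n = 2; the reaction quotient is Q = [Mn²⁺]/[Ag⁺]^2 = 0.100.
E = E° − (RT/nF) ln Q = 1.98 − (8.314×273)/(2×96500) × (-2.303) = 1.980 + 0.027 = 2.007 V.

2.01 V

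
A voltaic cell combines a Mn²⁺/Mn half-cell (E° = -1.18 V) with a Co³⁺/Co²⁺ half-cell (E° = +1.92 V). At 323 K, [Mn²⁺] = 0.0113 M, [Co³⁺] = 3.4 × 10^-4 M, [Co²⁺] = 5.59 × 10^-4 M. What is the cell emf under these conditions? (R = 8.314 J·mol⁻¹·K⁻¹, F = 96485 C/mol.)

The Co³⁺/Co²⁺ couple has the higher reduction potential and acts as the cathode, so E°_cell = +1.92 − (-1.18) = 3.10 V.
Balancing electrons gives n = 2; the reaction quotient is Q = [Mn²⁺]·[Co²⁺]^2/[Co³⁺]^2 = 0.0305.
E = E° − (RT/nF) ln Q = 3.10 − (8.314×323)/(2×96485) × (-3.489) = 3.100 + 0.049 = 3.149 V.

3.15 V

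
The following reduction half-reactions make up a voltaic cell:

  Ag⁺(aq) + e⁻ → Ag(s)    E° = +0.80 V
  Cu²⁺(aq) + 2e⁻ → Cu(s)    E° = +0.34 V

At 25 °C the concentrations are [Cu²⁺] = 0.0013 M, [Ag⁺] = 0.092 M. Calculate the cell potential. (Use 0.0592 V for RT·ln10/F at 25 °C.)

The Ag⁺/Ag couple has the higher reduction potential and acts as the cathode, so E°_cell = +0.80 − (+0.34) = 0.46 V.
Balancing electrons gives n = 2; the reaction quotient is Q = [Cu²⁺]/[Ag⁺]^2 = 0.154.
At 25 °C, E = E° − (0.0592/n) log Q = 0.46 − (0.0592/2)(-0.814) = 0.460 + 0.024 = 0.484 V.

0.484 V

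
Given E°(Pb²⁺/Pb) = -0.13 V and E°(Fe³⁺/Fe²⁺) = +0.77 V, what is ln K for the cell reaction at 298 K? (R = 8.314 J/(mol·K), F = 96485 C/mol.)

ln K = 70.1

E°_cell = +0.77 − (-0.13) = 0.90 V, with n = 2 electrons transferred.
At equilibrium E = 0, so the Nernst equation gives ln K = nFE°/RT = (2)(96485)(0.90)/((8.314)(298)) = 70.10.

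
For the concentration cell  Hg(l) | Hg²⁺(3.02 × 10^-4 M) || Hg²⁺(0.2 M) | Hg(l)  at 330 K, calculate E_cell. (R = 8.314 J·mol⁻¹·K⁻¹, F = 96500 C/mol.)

Both half-cells are Hg²⁺/Hg, so E°_cell = 0. The concentrated side is the cathode; the cell reaction moves Hg²⁺ from high to low concentration with n = 2.
Q = [Hg²⁺]_dilute/[Hg²⁺]_conc = 3.02 × 10^-4/0.2 = 0.00151.
E = 0 − (RT/nF) ln Q = −((8.314×330)/(2×96500))(-6.496) = 0.0923 V.

0.092 V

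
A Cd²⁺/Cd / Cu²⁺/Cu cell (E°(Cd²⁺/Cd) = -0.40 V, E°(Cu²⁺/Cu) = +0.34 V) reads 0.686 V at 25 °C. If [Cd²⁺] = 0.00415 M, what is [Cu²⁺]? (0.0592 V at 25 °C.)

From the Nernst equation, log Q = n(E° − E)/0.0592 = 2(0.74 − 0.686)/0.0592 = 1.824, so Q = 66.7.
With Q = [Cd²⁺]/[Cu²⁺] and the known concentrations, [Cu²⁺] in the denominator gives [Cu²⁺] = 6.2 × 10^-5 M.

6.2 × 10^-5 M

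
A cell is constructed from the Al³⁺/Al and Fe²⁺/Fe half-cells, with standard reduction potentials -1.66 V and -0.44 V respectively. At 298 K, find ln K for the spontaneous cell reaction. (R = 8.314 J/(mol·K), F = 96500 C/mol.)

ln K = 285.1

E°_cell = -0.44 − (-1.66) = 1.22 V, with n = 6 electrons transferred.
At equilibrium E = 0, so the Nernst equation gives ln K = nFE°/RT = (6)(96500)(1.22)/((8.314)(298)) = 285.11.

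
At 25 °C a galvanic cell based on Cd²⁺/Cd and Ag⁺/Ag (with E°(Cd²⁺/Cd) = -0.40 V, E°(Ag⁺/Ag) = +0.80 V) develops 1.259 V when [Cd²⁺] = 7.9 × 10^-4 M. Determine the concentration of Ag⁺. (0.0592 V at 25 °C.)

From the Nernst equation, log Q = n(E° − E)/0.0592 = 2(1.20 − 1.259)/0.0592 = -1.993, so Q = 0.0102.
With Q = [Cd²⁺]/[Ag⁺]^2 and the known concentrations, [Ag⁺]^2 in the denominator gives [Ag⁺] = 0.28 M.

0.28 M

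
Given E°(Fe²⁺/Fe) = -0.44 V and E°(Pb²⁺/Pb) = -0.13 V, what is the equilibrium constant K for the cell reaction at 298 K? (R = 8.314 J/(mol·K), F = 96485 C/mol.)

E°_cell = -0.13 − (-0.44) = 0.31 V, with n = 2 electrons transferred.
At equilibrium E = 0, so the Nernst equation gives ln K = nFE°/RT = (2)(96485)(0.31)/((8.314)(298)) = 24.14.
K = e^24.14 = 3.1 × 10^10.

3.1 × 10^10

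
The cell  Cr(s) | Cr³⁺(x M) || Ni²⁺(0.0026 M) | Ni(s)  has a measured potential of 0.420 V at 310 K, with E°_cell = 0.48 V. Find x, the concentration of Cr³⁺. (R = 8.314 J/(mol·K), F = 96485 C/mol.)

From the Nernst equation, ln Q = nF(E° − E)/RT = 6×96485×(0.48 − 0.420)/(8.314×310) = 13.477, so Q = 7.13 × 10^5.
With Q = [Cr³⁺]^2/[Ni²⁺]^3 and the known concentrations, [Cr³⁺]^2 in the numerator gives [Cr³⁺] = 0.11 M.

0.11 M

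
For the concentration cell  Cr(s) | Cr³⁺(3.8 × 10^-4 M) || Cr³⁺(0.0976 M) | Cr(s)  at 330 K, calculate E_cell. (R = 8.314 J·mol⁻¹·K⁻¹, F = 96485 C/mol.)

0.053 V

Both half-cells are Cr³⁺/Cr, so E°_cell = 0. The concentrated side is the cathode; the cell reaction moves Cr³⁺ from high to low concentration with n = 3.
Q = [Cr³⁺]_dilute/[Cr³⁺]_conc = 3.8 × 10^-4/0.0976 = 0.00389.
E = 0 − (RT/nF) ln Q = −((8.314×330)/(3×96485))(-5.548) = 0.0526 V.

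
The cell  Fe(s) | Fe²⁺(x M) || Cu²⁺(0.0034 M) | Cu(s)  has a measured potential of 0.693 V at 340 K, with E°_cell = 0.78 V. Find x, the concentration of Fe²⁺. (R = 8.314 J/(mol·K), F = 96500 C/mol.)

From the Nernst equation, ln Q = nF(E° − E)/RT = 2×96500×(0.78 − 0.693)/(8.314×340) = 5.940, so Q = 380.
With Q = [Fe²⁺]/[Cu²⁺] and the known concentrations, [Fe²⁺] in the numerator gives [Fe²⁺] = 1.3 M.

1.3 M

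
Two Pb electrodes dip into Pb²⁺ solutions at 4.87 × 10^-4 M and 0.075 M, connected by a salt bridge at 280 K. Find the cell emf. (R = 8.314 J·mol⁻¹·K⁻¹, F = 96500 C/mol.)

Both half-cells are Pb²⁺/Pb, so E°_cell = 0. The concentrated side is the cathode; the cell reaction moves Pb²⁺ from high to low concentration with n = 2.
Q = [Pb²⁺]_dilute/[Pb²⁺]_conc = 4.87 × 10^-4/0.075 = 0.00649.
E = 0 − (RT/nF) ln Q = −((8.314×280)/(2×96500))(-5.037) = 0.0608 V.

0.061 V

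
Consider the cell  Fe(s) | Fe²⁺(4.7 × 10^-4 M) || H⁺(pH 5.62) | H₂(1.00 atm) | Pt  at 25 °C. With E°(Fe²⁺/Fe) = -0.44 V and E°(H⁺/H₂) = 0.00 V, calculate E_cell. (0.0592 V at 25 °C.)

The hydrogen couple is the cathode, so E°_cell = 0.44 V; n = 2.
[H⁺] = 10^(−5.62) = 2.4 × 10^-6 M, and Q = [Fe²⁺]·P(H₂) / [H⁺]^2 = 8.17 × 10^7.
E = E° − (0.0592/2) log Q = 0.44 − (0.0592/2)(7.912) = 0.206 V.

0.21 V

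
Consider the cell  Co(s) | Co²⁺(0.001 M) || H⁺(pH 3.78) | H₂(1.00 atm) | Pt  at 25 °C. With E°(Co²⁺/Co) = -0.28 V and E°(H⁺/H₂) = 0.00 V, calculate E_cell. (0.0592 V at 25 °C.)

The hydrogen couple is the cathode, so E°_cell = 0.28 V; n = 2.
[H⁺] = 10^(−3.78) = 1.7 × 10^-4 M, and Q = [Co²⁺]·P(H₂) / [H⁺]^2 = 3.63 × 10^4.
E = E° − (0.0592/2) log Q = 0.28 − (0.0592/2)(4.560) = 0.145 V.

0.15 V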